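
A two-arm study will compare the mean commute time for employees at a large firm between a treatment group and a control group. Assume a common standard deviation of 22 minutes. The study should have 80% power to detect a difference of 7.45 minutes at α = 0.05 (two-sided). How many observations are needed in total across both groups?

For two equal groups, n per group = 2·((z_{α/2} + z_β)·σ/δ)².
z_{α/2} = 1.960; z_β = 0.842 (power 80%).
n = 2 × (2.802 × 22 / 7.45)² = 2 × 68.47 = 136.94
Round up: n = 137 per group.
Total across both groups: 2 × 137 = 274.

274 total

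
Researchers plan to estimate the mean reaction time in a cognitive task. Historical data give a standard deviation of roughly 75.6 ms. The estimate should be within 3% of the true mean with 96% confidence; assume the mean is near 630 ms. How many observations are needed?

For a mean, the margin of error is E = z·σ/√n, so n = (zσ/E)².
At 96% confidence, z = 2.054.
E = 3% of 630 = 18.9 ms.
n = (2.054 × 75.6 / 18.9)² = 67.50
Round up: n = 68.

68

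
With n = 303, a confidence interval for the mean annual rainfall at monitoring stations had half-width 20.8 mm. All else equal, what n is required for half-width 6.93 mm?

2730

Margin of error scales as 1/√n, so n₂ = n₁·(E₁/E₂)².
n₂ = 303 × (20.8/6.93)² = 303 × 9.009 = 2729.73
Round up: n₂ = 2730.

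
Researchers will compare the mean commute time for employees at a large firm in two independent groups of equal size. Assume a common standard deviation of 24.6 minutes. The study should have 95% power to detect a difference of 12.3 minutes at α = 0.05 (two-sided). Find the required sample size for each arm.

104 per group

For two equal groups, n per group = 2·((z_{α/2} + z_β)·σ/δ)².
z_{α/2} = 1.960; z_β = 1.645 (power 95%).
n = 2 × (3.605 × 24.6 / 12.3)² = 2 × 51.98 = 103.96
Round up: n = 104 per group.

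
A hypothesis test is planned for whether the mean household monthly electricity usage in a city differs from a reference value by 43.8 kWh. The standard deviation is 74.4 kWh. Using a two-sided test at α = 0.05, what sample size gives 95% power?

For a one-sample z-test, n = ((z_{α/2} + z_β)·σ/δ)².
z_{α/2} = 1.960 (two-sided α = 0.05); z_β = 1.645 (power 95% → β = 0.05).
n = (3.605 × 74.4 / 43.8)² = 37.50
Round up: n = 38.

n = 38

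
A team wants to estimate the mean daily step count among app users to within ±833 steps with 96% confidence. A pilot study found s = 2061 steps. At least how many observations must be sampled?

For a mean, the margin of error is E = z·σ/√n, so n = (zσ/E)².
At 96% confidence, z = 2.054.
n = (2.054 × 2061 / 833)² = 25.83
Round up: n = 26.

26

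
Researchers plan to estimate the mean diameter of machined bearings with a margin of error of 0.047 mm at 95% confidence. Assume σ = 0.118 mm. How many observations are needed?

n = 25

For a mean, the margin of error is E = z·σ/√n, so n = (zσ/E)².
At 95% confidence, z = 1.960.
n = (1.960 × 0.118 / 0.047)² = 24.21
Round up: n = 25.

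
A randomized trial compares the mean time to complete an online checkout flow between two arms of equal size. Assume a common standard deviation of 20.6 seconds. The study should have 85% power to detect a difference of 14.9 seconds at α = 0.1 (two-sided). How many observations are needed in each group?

28 per group

For two equal groups, n per group = 2·((z_{α/2} + z_β)·σ/δ)².
z_{α/2} = 1.645; z_β = 1.036 (power 85%).
n = 2 × (2.681 × 20.6 / 14.9)² = 2 × 13.74 = 27.48
Round up: n = 28 per group.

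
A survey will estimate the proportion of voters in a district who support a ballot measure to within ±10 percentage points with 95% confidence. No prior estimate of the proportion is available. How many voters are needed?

For a proportion with margin E = 0.1 at 95% confidence, z = 1.960.
With no prior estimate, use p = 0.5, which maximizes p(1−p) at 0.25.
n = 0.25 × (z/E)² = 0.25 × (1.960/0.1)² = 96.04
Round up: n = 97.

97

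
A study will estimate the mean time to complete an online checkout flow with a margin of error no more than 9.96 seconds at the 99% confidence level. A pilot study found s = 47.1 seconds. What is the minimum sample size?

149

For a mean, the margin of error is E = z·σ/√n, so n = (zσ/E)².
At 99% confidence, z = 2.576.
n = (2.576 × 47.1 / 9.96)² = 148.39
Round up: n = 149.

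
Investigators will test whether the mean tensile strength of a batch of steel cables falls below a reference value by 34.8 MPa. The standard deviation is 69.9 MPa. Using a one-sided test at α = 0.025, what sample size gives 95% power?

53

For a one-sample z-test, n = ((z_α + z_β)·σ/δ)².
z_α = 1.960 (one-sided α = 0.025); z_β = 1.645 (power 95% → β = 0.05).
n = (3.605 × 69.9 / 34.8)² = 52.43
Round up: n = 53.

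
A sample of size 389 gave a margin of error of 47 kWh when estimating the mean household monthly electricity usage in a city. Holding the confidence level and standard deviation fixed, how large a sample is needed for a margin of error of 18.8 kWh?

n = 2432

Margin of error scales as 1/√n, so n₂ = n₁·(E₁/E₂)².
n₂ = 389 × (47/18.8)² = 389 × 6.25 = 2431.25
Round up: n₂ = 2432.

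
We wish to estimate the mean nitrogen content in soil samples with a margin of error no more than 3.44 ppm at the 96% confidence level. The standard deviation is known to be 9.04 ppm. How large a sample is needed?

For a mean, the margin of error is E = z·σ/√n, so n = (zσ/E)².
At 96% confidence, z = 2.054.
n = (2.054 × 9.04 / 3.44)² = 29.14
Round up: n = 30.

30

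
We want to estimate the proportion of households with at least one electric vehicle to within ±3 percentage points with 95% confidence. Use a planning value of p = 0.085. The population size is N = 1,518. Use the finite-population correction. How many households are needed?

273

For a proportion with margin E = 0.03 at 95% confidence, z = 1.960.
n = p̂(1−p̂)(z/E)² = 0.085 × 0.915 × (1.960/0.03)² = 331.98 — call this n₀.
Finite-population correction with N = 1,518: n = n₀ / (1 + (n₀−1)/N) = 331.98 / 1.218 = 272.56
Round up: n = 273.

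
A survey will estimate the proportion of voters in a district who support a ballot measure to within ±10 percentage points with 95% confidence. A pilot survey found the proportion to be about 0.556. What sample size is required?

95

For a proportion with margin E = 0.1 at 95% confidence, z = 1.960.
n = p̂(1−p̂)(z/E)² = 0.556 × 0.444 × (1.960/0.1)² = 94.84
Round up: n = 95.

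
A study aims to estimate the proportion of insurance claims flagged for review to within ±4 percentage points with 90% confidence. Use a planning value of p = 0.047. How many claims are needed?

For a proportion with margin E = 0.04 at 90% confidence, z = 1.645.
n = p̂(1−p̂)(z/E)² = 0.047 × 0.953 × (1.645/0.04)² = 75.75
Round up: n = 76.

76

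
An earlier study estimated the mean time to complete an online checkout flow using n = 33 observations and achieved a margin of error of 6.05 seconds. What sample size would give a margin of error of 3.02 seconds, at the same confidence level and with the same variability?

133

Margin of error scales as 1/√n, so n₂ = n₁·(E₁/E₂)².
n₂ = 33 × (6.05/3.02)² = 33 × 4.013 = 132.43
Round up: n₂ = 133.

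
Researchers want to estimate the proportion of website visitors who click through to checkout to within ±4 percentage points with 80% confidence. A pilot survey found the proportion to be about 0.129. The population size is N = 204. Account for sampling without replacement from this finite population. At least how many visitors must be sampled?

For a proportion with margin E = 0.04 at 80% confidence, z = 1.282.
n = p̂(1−p̂)(z/E)² = 0.129 × 0.871 × (1.282/0.04)² = 115.42 — call this n₀.
Finite-population correction with N = 204: n = n₀ / (1 + (n₀−1)/N) = 115.42 / 1.561 = 73.94
Round up: n = 74.

n = 74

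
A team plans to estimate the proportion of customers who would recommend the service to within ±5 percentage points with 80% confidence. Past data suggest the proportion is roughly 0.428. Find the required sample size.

For a proportion with margin E = 0.05 at 80% confidence, z = 1.282.
n = p̂(1−p̂)(z/E)² = 0.428 × 0.572 × (1.282/0.05)² = 160.94
Round up: n = 161.

161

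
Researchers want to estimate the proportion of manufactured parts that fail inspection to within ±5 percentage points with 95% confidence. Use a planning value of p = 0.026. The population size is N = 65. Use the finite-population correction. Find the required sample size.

n = 25

For a proportion with margin E = 0.05 at 95% confidence, z = 1.960.
n = p̂(1−p̂)(z/E)² = 0.026 × 0.974 × (1.960/0.05)² = 38.91 — call this n₀.
Finite-population correction with N = 65: n = n₀ / (1 + (n₀−1)/N) = 38.91 / 1.583 = 24.58
Round up: n = 25.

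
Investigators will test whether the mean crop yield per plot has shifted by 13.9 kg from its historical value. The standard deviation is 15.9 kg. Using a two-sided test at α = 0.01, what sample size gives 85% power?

18

For a one-sample z-test, n = ((z_{α/2} + z_β)·σ/δ)².
z_{α/2} = 2.576 (two-sided α = 0.01); z_β = 1.036 (power 85% → β = 0.15).
n = (3.612 × 15.9 / 13.9)² = 17.07
Round up: n = 18.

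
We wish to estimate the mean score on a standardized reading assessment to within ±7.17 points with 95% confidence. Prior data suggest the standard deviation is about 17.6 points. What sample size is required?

24

For a mean, the margin of error is E = z·σ/√n, so n = (zσ/E)².
At 95% confidence, z = 1.960.
n = (1.960 × 17.6 / 7.17)² = 23.15
Round up: n = 24.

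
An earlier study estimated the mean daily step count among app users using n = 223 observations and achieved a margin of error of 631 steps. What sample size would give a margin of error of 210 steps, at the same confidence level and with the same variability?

Margin of error scales as 1/√n, so n₂ = n₁·(E₁/E₂)².
n₂ = 223 × (631/210)² = 223 × 9.029 = 2013.47
Round up: n₂ = 2014.

2014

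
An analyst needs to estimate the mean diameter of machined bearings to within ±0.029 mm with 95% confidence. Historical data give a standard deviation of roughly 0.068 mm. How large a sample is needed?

For a mean, the margin of error is E = z·σ/√n, so n = (zσ/E)².
At 95% confidence, z = 1.960.
n = (1.960 × 0.068 / 0.029)² = 21.12
Round up: n = 22.

22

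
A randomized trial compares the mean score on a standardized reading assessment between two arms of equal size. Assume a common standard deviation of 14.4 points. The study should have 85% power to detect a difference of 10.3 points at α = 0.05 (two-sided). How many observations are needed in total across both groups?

For two equal groups, n per group = 2·((z_{α/2} + z_β)·σ/δ)².
z_{α/2} = 1.960; z_β = 1.036 (power 85%).
n = 2 × (2.996 × 14.4 / 10.3)² = 2 × 17.54 = 35.08
Round up: n = 36 per group.
Total across both groups: 2 × 36 = 72.

72 total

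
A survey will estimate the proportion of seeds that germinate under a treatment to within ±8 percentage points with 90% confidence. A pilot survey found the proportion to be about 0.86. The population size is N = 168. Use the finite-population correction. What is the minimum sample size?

For a proportion with margin E = 0.08 at 90% confidence, z = 1.645.
n = p̂(1−p̂)(z/E)² = 0.86 × 0.14 × (1.645/0.08)² = 50.91 — call this n₀.
Finite-population correction with N = 168: n = n₀ / (1 + (n₀−1)/N) = 50.91 / 1.297 = 39.25
Round up: n = 40.

40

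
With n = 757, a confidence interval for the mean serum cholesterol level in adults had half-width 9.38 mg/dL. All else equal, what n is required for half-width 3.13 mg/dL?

Margin of error scales as 1/√n, so n₂ = n₁·(E₁/E₂)².
n₂ = 757 × (9.38/3.13)² = 757 × 8.981 = 6798.62
Round up: n₂ = 6799.

n = 6799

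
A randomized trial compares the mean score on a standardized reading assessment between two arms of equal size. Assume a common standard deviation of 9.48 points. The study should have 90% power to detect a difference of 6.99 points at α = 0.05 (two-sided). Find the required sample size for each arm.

39 per group

For two equal groups, n per group = 2·((z_{α/2} + z_β)·σ/δ)².
z_{α/2} = 1.960; z_β = 1.282 (power 90%).
n = 2 × (3.242 × 9.48 / 6.99)² = 2 × 19.33 = 38.66
Round up: n = 39 per group.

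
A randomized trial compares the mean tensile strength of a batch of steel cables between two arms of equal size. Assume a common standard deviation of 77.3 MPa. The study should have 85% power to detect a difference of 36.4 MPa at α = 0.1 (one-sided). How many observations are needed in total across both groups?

98 total

For two equal groups, n per group = 2·((z_α + z_β)·σ/δ)².
z_α = 1.282; z_β = 1.036 (power 85%).
n = 2 × (2.318 × 77.3 / 36.4)² = 2 × 24.23 = 48.46
Round up: n = 49 per group.
Total across both groups: 2 × 49 = 98.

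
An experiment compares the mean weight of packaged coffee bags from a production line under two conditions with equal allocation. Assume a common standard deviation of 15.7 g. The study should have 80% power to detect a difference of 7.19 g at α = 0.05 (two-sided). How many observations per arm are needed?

75 per group

For two equal groups, n per group = 2·((z_{α/2} + z_β)·σ/δ)².
z_{α/2} = 1.960; z_β = 0.842 (power 80%).
n = 2 × (2.802 × 15.7 / 7.19)² = 2 × 37.43 = 74.86
Round up: n = 75 per group.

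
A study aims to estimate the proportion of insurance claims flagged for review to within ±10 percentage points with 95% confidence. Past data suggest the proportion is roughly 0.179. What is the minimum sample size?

n = 57

For a proportion with margin E = 0.1 at 95% confidence, z = 1.960.
n = p̂(1−p̂)(z/E)² = 0.179 × 0.821 × (1.960/0.1)² = 56.46
Round up: n = 57.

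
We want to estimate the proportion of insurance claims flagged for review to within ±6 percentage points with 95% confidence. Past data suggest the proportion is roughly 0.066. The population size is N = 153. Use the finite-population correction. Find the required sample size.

47

For a proportion with margin E = 0.06 at 95% confidence, z = 1.960.
n = p̂(1−p̂)(z/E)² = 0.066 × 0.934 × (1.960/0.06)² = 65.78 — call this n₀.
Finite-population correction with N = 153: n = n₀ / (1 + (n₀−1)/N) = 65.78 / 1.423 = 46.23
Round up: n = 47.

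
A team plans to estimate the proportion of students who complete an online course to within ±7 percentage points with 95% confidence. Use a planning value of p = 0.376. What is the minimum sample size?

For a proportion with margin E = 0.07 at 95% confidence, z = 1.960.
n = p̂(1−p̂)(z/E)² = 0.376 × 0.624 × (1.960/0.07)² = 183.95
Round up: n = 184.

184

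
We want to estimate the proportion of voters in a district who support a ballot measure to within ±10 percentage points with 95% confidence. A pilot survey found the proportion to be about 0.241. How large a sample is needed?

For a proportion with margin E = 0.1 at 95% confidence, z = 1.960.
n = p̂(1−p̂)(z/E)² = 0.241 × 0.759 × (1.960/0.1)² = 70.27
Round up: n = 71.

71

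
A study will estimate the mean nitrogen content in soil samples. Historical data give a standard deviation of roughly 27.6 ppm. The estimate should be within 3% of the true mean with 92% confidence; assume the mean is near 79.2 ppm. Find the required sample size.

n = 414

For a mean, the margin of error is E = z·σ/√n, so n = (zσ/E)².
At 92% confidence, z = 1.751.
E = 3% of 79.2 = 2.376 ppm.
n = (1.751 × 27.6 / 2.376)² = 413.71
Round up: n = 414.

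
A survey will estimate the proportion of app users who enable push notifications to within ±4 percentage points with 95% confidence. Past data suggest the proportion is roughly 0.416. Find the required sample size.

For a proportion with margin E = 0.04 at 95% confidence, z = 1.960.
n = p̂(1−p̂)(z/E)² = 0.416 × 0.584 × (1.960/0.04)² = 583.31
Round up: n = 584.

584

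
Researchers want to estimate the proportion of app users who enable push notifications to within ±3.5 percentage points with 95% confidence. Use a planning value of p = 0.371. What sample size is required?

For a proportion with margin E = 0.035 at 95% confidence, z = 1.960.
n = p̂(1−p̂)(z/E)² = 0.371 × 0.629 × (1.960/0.035)² = 731.81
Round up: n = 732.

732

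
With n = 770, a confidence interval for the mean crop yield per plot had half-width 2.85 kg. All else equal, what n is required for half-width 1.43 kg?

3059

Margin of error scales as 1/√n, so n₂ = n₁·(E₁/E₂)².
n₂ = 770 × (2.85/1.43)² = 770 × 3.972 = 3058.44
Round up: n₂ = 3059.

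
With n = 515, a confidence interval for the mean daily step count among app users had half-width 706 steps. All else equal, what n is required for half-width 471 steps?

1158

Margin of error scales as 1/√n, so n₂ = n₁·(E₁/E₂)².
n₂ = 515 × (706/471)² = 515 × 2.247 = 1157.20
Round up: n₂ = 1158.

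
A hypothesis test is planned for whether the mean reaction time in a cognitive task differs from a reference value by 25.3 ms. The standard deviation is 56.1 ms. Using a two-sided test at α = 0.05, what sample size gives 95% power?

For a one-sample z-test, n = ((z_{α/2} + z_β)·σ/δ)².
z_{α/2} = 1.960 (two-sided α = 0.05); z_β = 1.645 (power 95% → β = 0.05).
n = (3.605 × 56.1 / 25.3)² = 63.90
Round up: n = 64.

n = 64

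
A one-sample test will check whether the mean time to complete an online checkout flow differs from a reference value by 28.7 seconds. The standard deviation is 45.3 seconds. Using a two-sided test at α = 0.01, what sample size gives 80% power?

For a one-sample z-test, n = ((z_{α/2} + z_β)·σ/δ)².
z_{α/2} = 2.576 (two-sided α = 0.01); z_β = 0.842 (power 80% → β = 0.2).
n = (3.418 × 45.3 / 28.7)² = 29.11
Round up: n = 30.

30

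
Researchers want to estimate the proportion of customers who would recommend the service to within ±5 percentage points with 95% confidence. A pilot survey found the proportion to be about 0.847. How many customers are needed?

n = 200

For a proportion with margin E = 0.05 at 95% confidence, z = 1.960.
n = p̂(1−p̂)(z/E)² = 0.847 × 0.153 × (1.960/0.05)² = 199.13
Round up: n = 200.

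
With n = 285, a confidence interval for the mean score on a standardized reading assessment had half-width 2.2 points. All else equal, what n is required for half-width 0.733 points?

Margin of error scales as 1/√n, so n₂ = n₁·(E₁/E₂)².
n₂ = 285 × (2.2/0.733)² = 285 × 9.008 = 2567.28
Round up: n₂ = 2568.

2568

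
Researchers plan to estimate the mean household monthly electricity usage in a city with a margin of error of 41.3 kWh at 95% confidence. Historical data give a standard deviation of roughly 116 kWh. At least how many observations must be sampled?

For a mean, the margin of error is E = z·σ/√n, so n = (zσ/E)².
At 95% confidence, z = 1.960.
n = (1.960 × 116 / 41.3)² = 30.31
Round up: n = 31.

31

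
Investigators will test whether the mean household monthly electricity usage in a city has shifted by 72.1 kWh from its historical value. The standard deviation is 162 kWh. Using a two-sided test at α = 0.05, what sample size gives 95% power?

For a one-sample z-test, n = ((z_{α/2} + z_β)·σ/δ)².
z_{α/2} = 1.960 (two-sided α = 0.05); z_β = 1.645 (power 95% → β = 0.05).
n = (3.605 × 162 / 72.1)² = 65.61
Round up: n = 66.

66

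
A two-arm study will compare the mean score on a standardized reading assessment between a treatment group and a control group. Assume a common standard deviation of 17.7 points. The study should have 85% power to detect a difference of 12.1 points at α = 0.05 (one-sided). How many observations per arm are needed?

31 per group

For two equal groups, n per group = 2·((z_α + z_β)·σ/δ)².
z_α = 1.645; z_β = 1.036 (power 85%).
n = 2 × (2.681 × 17.7 / 12.1)² = 2 × 15.38 = 30.76
Round up: n = 31 per group.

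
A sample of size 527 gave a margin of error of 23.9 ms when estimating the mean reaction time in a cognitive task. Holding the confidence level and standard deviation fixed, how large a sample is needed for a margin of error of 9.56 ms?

Margin of error scales as 1/√n, so n₂ = n₁·(E₁/E₂)².
n₂ = 527 × (23.9/9.56)² = 527 × 6.25 = 3293.75
Round up: n₂ = 3294.

n = 3294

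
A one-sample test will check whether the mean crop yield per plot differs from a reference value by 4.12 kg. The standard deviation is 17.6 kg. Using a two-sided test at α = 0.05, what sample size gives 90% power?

For a one-sample z-test, n = ((z_{α/2} + z_β)·σ/δ)².
z_{α/2} = 1.960 (two-sided α = 0.05); z_β = 1.282 (power 90% → β = 0.1).
n = (3.242 × 17.6 / 4.12)² = 191.80
Round up: n = 192.

192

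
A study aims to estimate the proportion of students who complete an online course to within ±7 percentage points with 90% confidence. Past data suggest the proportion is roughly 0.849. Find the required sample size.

71

For a proportion with margin E = 0.07 at 90% confidence, z = 1.645.
n = p̂(1−p̂)(z/E)² = 0.849 × 0.151 × (1.645/0.07)² = 70.80
Round up: n = 71.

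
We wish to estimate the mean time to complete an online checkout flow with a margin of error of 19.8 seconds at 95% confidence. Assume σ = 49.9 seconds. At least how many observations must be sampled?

25

For a mean, the margin of error is E = z·σ/√n, so n = (zσ/E)².
At 95% confidence, z = 1.960.
n = (1.960 × 49.9 / 19.8)² = 24.40
Round up: n = 25.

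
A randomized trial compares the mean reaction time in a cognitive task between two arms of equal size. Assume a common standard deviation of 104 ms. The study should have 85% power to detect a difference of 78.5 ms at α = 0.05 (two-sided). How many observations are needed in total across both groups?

For two equal groups, n per group = 2·((z_{α/2} + z_β)·σ/δ)².
z_{α/2} = 1.960; z_β = 1.036 (power 85%).
n = 2 × (2.996 × 104 / 78.5)² = 2 × 15.75 = 31.50
Round up: n = 32 per group.
Total across both groups: 2 × 32 = 64.

64 total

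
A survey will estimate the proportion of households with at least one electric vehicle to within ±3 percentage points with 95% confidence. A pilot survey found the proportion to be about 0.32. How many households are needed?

929

For a proportion with margin E = 0.03 at 95% confidence, z = 1.960.
n = p̂(1−p̂)(z/E)² = 0.32 × 0.68 × (1.960/0.03)² = 928.81
Round up: n = 929.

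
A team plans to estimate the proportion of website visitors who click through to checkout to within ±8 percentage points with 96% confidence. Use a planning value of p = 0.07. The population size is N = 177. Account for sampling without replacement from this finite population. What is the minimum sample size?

For a proportion with margin E = 0.08 at 96% confidence, z = 2.054.
n = p̂(1−p̂)(z/E)² = 0.07 × 0.93 × (2.054/0.08)² = 42.91 — call this n₀.
Finite-population correction with N = 177: n = n₀ / (1 + (n₀−1)/N) = 42.91 / 1.237 = 34.69
Round up: n = 35.

35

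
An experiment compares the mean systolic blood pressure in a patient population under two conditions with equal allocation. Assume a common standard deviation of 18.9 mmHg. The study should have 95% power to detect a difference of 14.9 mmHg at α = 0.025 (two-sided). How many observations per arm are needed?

For two equal groups, n per group = 2·((z_{α/2} + z_β)·σ/δ)².
z_{α/2} = 2.241; z_β = 1.645 (power 95%).
n = 2 × (3.886 × 18.9 / 14.9)² = 2 × 24.30 = 48.60
Round up: n = 49 per group.

49 per group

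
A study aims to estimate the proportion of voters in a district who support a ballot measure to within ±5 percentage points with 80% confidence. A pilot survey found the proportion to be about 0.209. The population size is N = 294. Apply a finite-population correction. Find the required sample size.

For a proportion with margin E = 0.05 at 80% confidence, z = 1.282.
n = p̂(1−p̂)(z/E)² = 0.209 × 0.791 × (1.282/0.05)² = 108.68 — call this n₀.
Finite-population correction with N = 294: n = n₀ / (1 + (n₀−1)/N) = 108.68 / 1.366 = 79.56
Round up: n = 80.

80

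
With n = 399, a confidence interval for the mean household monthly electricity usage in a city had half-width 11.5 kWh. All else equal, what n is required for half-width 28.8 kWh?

n = 64

Margin of error scales as 1/√n, so n₂ = n₁·(E₁/E₂)².
n₂ = 399 × (11.5/28.8)² = 399 × 0.1594 = 63.60
Round up: n₂ = 64.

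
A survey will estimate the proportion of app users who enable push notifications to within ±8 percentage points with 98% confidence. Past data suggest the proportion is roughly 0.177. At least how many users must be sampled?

For a proportion with margin E = 0.08 at 98% confidence, z = 2.326.
n = p̂(1−p̂)(z/E)² = 0.177 × 0.823 × (2.326/0.08)² = 123.14
Round up: n = 124.

n = 124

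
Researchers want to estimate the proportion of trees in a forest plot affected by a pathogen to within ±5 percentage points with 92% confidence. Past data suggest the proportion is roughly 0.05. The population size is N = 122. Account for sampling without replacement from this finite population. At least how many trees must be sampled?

For a proportion with margin E = 0.05 at 92% confidence, z = 1.751.
n = p̂(1−p̂)(z/E)² = 0.05 × 0.95 × (1.751/0.05)² = 58.25 — call this n₀.
Finite-population correction with N = 122: n = n₀ / (1 + (n₀−1)/N) = 58.25 / 1.469 = 39.65
Round up: n = 40.

40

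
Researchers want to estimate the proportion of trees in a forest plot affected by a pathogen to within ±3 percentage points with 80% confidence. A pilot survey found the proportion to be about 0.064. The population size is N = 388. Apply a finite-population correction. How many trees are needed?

86

For a proportion with margin E = 0.03 at 80% confidence, z = 1.282.
n = p̂(1−p̂)(z/E)² = 0.064 × 0.936 × (1.282/0.03)² = 109.39 — call this n₀.
Finite-population correction with N = 388: n = n₀ / (1 + (n₀−1)/N) = 109.39 / 1.279 = 85.53
Round up: n = 86.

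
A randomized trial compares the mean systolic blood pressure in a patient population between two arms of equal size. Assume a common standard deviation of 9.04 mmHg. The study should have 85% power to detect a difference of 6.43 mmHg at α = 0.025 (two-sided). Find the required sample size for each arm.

43 per group

For two equal groups, n per group = 2·((z_{α/2} + z_β)·σ/δ)².
z_{α/2} = 2.241; z_β = 1.036 (power 85%).
n = 2 × (3.277 × 9.04 / 6.43)² = 2 × 21.23 = 42.46
Round up: n = 43 per group.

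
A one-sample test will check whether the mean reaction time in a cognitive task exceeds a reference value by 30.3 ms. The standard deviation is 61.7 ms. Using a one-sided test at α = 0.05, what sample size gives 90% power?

n = 36

For a one-sample z-test, n = ((z_α + z_β)·σ/δ)².
z_α = 1.645 (one-sided α = 0.05); z_β = 1.282 (power 90% → β = 0.1).
n = (2.927 × 61.7 / 30.3)² = 35.52
Round up: n = 36.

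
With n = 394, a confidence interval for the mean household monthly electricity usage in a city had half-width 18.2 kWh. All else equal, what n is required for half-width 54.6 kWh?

Margin of error scales as 1/√n, so n₂ = n₁·(E₁/E₂)².
n₂ = 394 × (18.2/54.6)² = 394 × 0.1111 = 43.77
Round up: n₂ = 44.

n = 44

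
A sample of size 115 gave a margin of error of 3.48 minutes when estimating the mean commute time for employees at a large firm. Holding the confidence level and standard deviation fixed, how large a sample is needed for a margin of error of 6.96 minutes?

29

Margin of error scales as 1/√n, so n₂ = n₁·(E₁/E₂)².
n₂ = 115 × (3.48/6.96)² = 115 × 0.25 = 28.75
Round up: n₂ = 29.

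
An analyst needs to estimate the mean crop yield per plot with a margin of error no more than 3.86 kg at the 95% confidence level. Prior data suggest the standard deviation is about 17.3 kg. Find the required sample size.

78

For a mean, the margin of error is E = z·σ/√n, so n = (zσ/E)².
At 95% confidence, z = 1.960.
n = (1.960 × 17.3 / 3.86)² = 77.17
Round up: n = 78.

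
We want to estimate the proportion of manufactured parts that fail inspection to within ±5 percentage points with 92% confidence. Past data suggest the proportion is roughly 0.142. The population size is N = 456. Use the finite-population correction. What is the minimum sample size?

n = 113

For a proportion with margin E = 0.05 at 92% confidence, z = 1.751.
n = p̂(1−p̂)(z/E)² = 0.142 × 0.858 × (1.751/0.05)² = 149.42 — call this n₀.
Finite-population correction with N = 456: n = n₀ / (1 + (n₀−1)/N) = 149.42 / 1.325 = 112.77
Round up: n = 113.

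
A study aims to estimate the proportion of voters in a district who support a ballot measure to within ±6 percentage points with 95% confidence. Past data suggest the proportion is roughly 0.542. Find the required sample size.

For a proportion with margin E = 0.06 at 95% confidence, z = 1.960.
n = p̂(1−p̂)(z/E)² = 0.542 × 0.458 × (1.960/0.06)² = 264.90
Round up: n = 265.

265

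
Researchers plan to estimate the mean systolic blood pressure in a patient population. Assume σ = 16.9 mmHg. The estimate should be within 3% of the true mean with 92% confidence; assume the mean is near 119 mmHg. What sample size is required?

69

For a mean, the margin of error is E = z·σ/√n, so n = (zσ/E)².
At 92% confidence, z = 1.751.
E = 3% of 119 = 3.57 mmHg.
n = (1.751 × 16.9 / 3.57)² = 68.71
Round up: n = 69.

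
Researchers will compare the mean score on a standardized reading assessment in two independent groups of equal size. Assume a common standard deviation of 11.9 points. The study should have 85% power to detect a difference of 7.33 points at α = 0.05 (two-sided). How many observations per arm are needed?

48 per group

For two equal groups, n per group = 2·((z_{α/2} + z_β)·σ/δ)².
z_{α/2} = 1.960; z_β = 1.036 (power 85%).
n = 2 × (2.996 × 11.9 / 7.33)² = 2 × 23.66 = 47.32
Round up: n = 48 per group.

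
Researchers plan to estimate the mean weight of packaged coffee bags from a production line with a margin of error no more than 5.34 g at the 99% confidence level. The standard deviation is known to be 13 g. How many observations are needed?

n = 40

For a mean, the margin of error is E = z·σ/√n, so n = (zσ/E)².
At 99% confidence, z = 2.576.
n = (2.576 × 13 / 5.34)² = 39.33
Round up: n = 40.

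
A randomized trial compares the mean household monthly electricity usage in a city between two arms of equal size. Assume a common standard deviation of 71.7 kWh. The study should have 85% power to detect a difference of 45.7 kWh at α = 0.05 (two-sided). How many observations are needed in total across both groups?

90 total

For two equal groups, n per group = 2·((z_{α/2} + z_β)·σ/δ)².
z_{α/2} = 1.960; z_β = 1.036 (power 85%).
n = 2 × (2.996 × 71.7 / 45.7)² = 2 × 22.09 = 44.18
Round up: n = 45 per group.
Total across both groups: 2 × 45 = 90.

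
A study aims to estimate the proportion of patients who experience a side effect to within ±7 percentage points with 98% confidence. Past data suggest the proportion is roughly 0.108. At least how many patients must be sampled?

For a proportion with margin E = 0.07 at 98% confidence, z = 2.326.
n = p̂(1−p̂)(z/E)² = 0.108 × 0.892 × (2.326/0.07)² = 106.37
Round up: n = 107.

n = 107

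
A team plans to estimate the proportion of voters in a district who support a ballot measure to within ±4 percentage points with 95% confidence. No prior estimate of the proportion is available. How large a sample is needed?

601

For a proportion with margin E = 0.04 at 95% confidence, z = 1.960.
With no prior estimate, use p = 0.5, which maximizes p(1−p) at 0.25.
n = 0.25 × (z/E)² = 0.25 × (1.960/0.04)² = 600.25
Round up: n = 601.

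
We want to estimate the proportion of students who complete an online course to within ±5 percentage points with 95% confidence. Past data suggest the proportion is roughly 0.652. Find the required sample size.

n = 349

For a proportion with margin E = 0.05 at 95% confidence, z = 1.960.
n = p̂(1−p̂)(z/E)² = 0.652 × 0.348 × (1.960/0.05)² = 348.66
Round up: n = 349.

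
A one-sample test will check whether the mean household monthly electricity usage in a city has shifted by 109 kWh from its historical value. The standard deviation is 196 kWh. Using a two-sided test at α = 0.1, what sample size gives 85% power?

For a one-sample z-test, n = ((z_{α/2} + z_β)·σ/δ)².
z_{α/2} = 1.645 (two-sided α = 0.1); z_β = 1.036 (power 85% → β = 0.15).
n = (2.681 × 196 / 109)² = 23.24
Round up: n = 24.

24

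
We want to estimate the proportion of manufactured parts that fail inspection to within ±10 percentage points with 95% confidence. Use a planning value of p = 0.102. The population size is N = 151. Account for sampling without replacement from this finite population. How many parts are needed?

For a proportion with margin E = 0.1 at 95% confidence, z = 1.960.
n = p̂(1−p̂)(z/E)² = 0.102 × 0.898 × (1.960/0.1)² = 35.19 — call this n₀.
Finite-population correction with N = 151: n = n₀ / (1 + (n₀−1)/N) = 35.19 / 1.226 = 28.70
Round up: n = 29.

29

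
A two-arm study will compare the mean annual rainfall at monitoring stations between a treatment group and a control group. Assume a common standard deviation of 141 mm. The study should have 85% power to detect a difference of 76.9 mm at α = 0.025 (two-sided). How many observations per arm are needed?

73 per group

For two equal groups, n per group = 2·((z_{α/2} + z_β)·σ/δ)².
z_{α/2} = 2.241; z_β = 1.036 (power 85%).
n = 2 × (3.277 × 141 / 76.9)² = 2 × 36.10 = 72.20
Round up: n = 73 per group.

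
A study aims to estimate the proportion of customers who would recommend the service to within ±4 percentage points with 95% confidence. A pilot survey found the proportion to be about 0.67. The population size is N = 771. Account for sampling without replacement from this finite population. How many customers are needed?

For a proportion with margin E = 0.04 at 95% confidence, z = 1.960.
n = p̂(1−p̂)(z/E)² = 0.67 × 0.33 × (1.960/0.04)² = 530.86 — call this n₀.
Finite-population correction with N = 771: n = n₀ / (1 + (n₀−1)/N) = 530.86 / 1.687 = 314.68
Round up: n = 315.

315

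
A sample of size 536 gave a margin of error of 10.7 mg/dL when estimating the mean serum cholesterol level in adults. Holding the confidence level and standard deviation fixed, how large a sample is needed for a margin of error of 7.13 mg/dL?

Margin of error scales as 1/√n, so n₂ = n₁·(E₁/E₂)².
n₂ = 536 × (10.7/7.13)² = 536 × 2.252 = 1207.07
Round up: n₂ = 1208.

1208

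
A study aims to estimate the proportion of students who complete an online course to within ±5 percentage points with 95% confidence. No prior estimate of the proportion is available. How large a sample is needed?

n = 385

For a proportion with margin E = 0.05 at 95% confidence, z = 1.960.
With no prior estimate, use p = 0.5, which maximizes p(1−p) at 0.25.
n = 0.25 × (z/E)² = 0.25 × (1.960/0.05)² = 384.16
Round up: n = 385.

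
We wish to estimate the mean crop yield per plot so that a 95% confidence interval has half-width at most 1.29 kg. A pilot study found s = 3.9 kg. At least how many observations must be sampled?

For a mean, the margin of error is E = z·σ/√n, so n = (zσ/E)².
At 95% confidence, z = 1.960.
n = (1.960 × 3.9 / 1.29)² = 35.11
Round up: n = 36.

36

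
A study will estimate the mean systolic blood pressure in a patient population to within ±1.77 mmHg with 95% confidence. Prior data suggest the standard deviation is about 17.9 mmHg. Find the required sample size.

For a mean, the margin of error is E = z·σ/√n, so n = (zσ/E)².
At 95% confidence, z = 1.960.
n = (1.960 × 17.9 / 1.77)² = 392.89
Round up: n = 393.

393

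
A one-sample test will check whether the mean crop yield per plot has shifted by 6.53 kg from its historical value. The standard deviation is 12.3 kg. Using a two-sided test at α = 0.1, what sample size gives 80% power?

22

For a one-sample z-test, n = ((z_{α/2} + z_β)·σ/δ)².
z_{α/2} = 1.645 (two-sided α = 0.1); z_β = 0.842 (power 80% → β = 0.2).
n = (2.487 × 12.3 / 6.53)² = 21.94
Round up: n = 22.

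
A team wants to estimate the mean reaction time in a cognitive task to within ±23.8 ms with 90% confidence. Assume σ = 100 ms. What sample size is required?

For a mean, the margin of error is E = z·σ/√n, so n = (zσ/E)².
At 90% confidence, z = 1.645.
n = (1.645 × 100 / 23.8)² = 47.77
Round up: n = 48.

n = 48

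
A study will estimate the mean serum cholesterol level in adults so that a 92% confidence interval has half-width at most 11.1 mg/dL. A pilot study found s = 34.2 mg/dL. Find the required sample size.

n = 30

For a mean, the margin of error is E = z·σ/√n, so n = (zσ/E)².
At 92% confidence, z = 1.751.
n = (1.751 × 34.2 / 11.1)² = 29.11
Round up: n = 30.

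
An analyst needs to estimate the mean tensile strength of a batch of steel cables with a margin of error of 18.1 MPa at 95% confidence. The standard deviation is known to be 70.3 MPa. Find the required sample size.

58

For a mean, the margin of error is E = z·σ/√n, so n = (zσ/E)².
At 95% confidence, z = 1.960.
n = (1.960 × 70.3 / 18.1)² = 57.95
Round up: n = 58.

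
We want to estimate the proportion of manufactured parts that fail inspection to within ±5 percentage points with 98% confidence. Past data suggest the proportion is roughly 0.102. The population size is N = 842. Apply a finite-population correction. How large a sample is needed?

161

For a proportion with margin E = 0.05 at 98% confidence, z = 2.326.
n = p̂(1−p̂)(z/E)² = 0.102 × 0.898 × (2.326/0.05)² = 198.22 — call this n₀.
Finite-population correction with N = 842: n = n₀ / (1 + (n₀−1)/N) = 198.22 / 1.234 = 160.63
Round up: n = 161.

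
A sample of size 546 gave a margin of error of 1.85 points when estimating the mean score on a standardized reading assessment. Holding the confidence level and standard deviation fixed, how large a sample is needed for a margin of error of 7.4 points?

Margin of error scales as 1/√n, so n₂ = n₁·(E₁/E₂)².
n₂ = 546 × (1.85/7.4)² = 546 × 0.0625 = 34.12
Round up: n₂ = 35.

35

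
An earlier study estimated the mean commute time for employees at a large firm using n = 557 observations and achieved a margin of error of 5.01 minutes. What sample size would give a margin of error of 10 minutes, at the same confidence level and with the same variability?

140

Margin of error scales as 1/√n, so n₂ = n₁·(E₁/E₂)².
n₂ = 557 × (5.01/10)² = 557 × 0.251 = 139.81
Round up: n₂ = 140.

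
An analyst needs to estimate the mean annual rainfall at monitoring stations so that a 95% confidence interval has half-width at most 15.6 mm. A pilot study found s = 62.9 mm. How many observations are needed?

63

For a mean, the margin of error is E = z·σ/√n, so n = (zσ/E)².
At 95% confidence, z = 1.960.
n = (1.960 × 62.9 / 15.6)² = 62.45
Round up: n = 63.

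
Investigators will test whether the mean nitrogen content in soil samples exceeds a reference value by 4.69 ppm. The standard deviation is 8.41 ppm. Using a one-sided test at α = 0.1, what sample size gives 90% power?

22

For a one-sample z-test, n = ((z_α + z_β)·σ/δ)².
z_α = 1.282 (one-sided α = 0.1); z_β = 1.282 (power 90% → β = 0.1).
n = (2.564 × 8.41 / 4.69)² = 21.14
Round up: n = 22.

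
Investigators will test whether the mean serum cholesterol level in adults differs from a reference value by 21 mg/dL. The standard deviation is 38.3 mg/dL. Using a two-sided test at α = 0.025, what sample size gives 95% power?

For a one-sample z-test, n = ((z_{α/2} + z_β)·σ/δ)².
z_{α/2} = 2.241 (two-sided α = 0.025); z_β = 1.645 (power 95% → β = 0.05).
n = (3.886 × 38.3 / 21)² = 50.23
Round up: n = 51.

51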